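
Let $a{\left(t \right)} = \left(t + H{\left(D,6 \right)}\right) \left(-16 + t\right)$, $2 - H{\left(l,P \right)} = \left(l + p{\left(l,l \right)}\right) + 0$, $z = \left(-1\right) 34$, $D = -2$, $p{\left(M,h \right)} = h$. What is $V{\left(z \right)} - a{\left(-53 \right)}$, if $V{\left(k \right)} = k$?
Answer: $-3277$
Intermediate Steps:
$z = -34$
$H{\left(l,P \right)} = 2 - 2 l$ ($H{\left(l,P \right)} = 2 - \left(\left(l + l\right) + 0\right) = 2 - \left(2 l + 0\right) = 2 - 2 l$)
$a{\left(t \right)} = \left(-16 + t\right) \left(6 + t\right)$ ($a{\left(t \right)} = \left(t + \left(2 - -4\right)\right) \left(-16 + t\right) = \left(t + \left(2 + 4\right)\right) \left(-16 + t\right) = \left(t + 6\right) \left(-16 + t\right) = \left(6 + t\right) \left(-16 + t\right) = \left(-16 + t\right) \left(6 + t\right)$)
$V{\left(z \right)} - a{\left(-53 \right)} = -34 - \left(-96 + \left(-53\right)^{2} - -530\right) = -34 - \left(-96 + 2809 + 530\right) = -34 - 3243 = -3277$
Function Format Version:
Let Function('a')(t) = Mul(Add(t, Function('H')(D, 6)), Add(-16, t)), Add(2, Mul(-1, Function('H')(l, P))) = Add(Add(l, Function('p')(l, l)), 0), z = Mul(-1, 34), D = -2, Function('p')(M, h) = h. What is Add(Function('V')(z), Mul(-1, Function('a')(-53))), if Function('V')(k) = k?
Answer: -3277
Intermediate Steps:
z = -34
Function('H')(l, P) = Add(2, Mul(-2, l)) (Function('H')(l, P) = Add(2, Mul(-1, Add(Add(l, l), 0))) = Add(2, Mul(-1, Add(Mul(2, l), 0))) = Add(2, Mul(-1, Mul(2, l))) = Add(2, Mul(-2, l)))
Function('a')(t) = Mul(Add(-16, t), Add(6, t)) (Function('a')(t) = Mul(Add(t, Add(2, Mul(-2, -2))), Add(-16, t)) = Mul(Add(t, Add(2, 4)), Add(-16, t)) = Mul(Add(t, 6), Add(-16, t)) = Mul(Add(6, t), Add(-16, t)) = Mul(Add(-16, t), Add(6, t)))
Add(Function('V')(z), Mul(-1, Function('a')(-53))) = Add(-34, Mul(-1, Add(-96, Pow(-53, 2), Mul(-10, -53)))) = Add(-34, Mul(-1, Add(-96, 2809, 530))) = Add(-34, Mul(-1, 3243)) = Add(-34, -3243) = -3277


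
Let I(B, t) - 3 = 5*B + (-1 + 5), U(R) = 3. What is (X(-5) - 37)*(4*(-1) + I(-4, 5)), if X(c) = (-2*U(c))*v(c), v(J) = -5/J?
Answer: 731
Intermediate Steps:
I(B, t) = 7 + 5*B (I(B, t) = 3 + (5*B + (-1 + 5)) = 3 + (5*B + 4) = 3 + (4 + 5*B) = 7 + 5*B)
X(c) = 30/c (X(c) = (-2*3)*(-5/c) = -(-30)/c = 30/c)
(X(-5) - 37)*(4*(-1) + I(-4, 5)) = (30/(-5) - 37)*(4*(-1) + (7 + 5*(-4))) = (30*(-⅕) - 37)*(-4 + (7 - 20)) = (-6 - 37)*(-4 - 13) = -43*(-17) = 731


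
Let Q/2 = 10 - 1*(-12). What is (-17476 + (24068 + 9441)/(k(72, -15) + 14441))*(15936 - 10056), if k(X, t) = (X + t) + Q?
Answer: -747061300020/7271 ≈ -1.0275e+8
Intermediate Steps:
Q = 44 (Q = 2*(10 - 1*(-12)) = 2*(10 + 12) = 2*22 = 44)
k(X, t) = 44 + X + t (k(X, t) = (X + t) + 44 = 44 + X + t)
(-17476 + (24068 + 9441)/(k(72, -15) + 14441))*(15936 - 10056) = (-17476 + (24068 + 9441)/((44 + 72 - 15) + 14441))*(15936 - 10056) = (-17476 + 33509/(101 + 14441))*5880 = (-17476 + 33509/14542)*5880 = -254102483/14542*5880 = -747061300020/7271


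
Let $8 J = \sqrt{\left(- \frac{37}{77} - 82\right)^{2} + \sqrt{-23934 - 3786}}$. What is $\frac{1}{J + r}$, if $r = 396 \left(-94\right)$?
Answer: $\frac{616}{-22929984 + \sqrt{3} \sqrt{13445067 + 11858 i \sqrt{770}}} \approx -2.6872 \cdot 10^{-5} - 9.1093 \cdot 10^{-11} i$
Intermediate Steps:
$J = \frac{\sqrt{\frac{40335201}{5929} + 6 i \sqrt{770}}}{8}$ ($J = \frac{\sqrt{\left(- \frac{37}{77} - 82\right)^{2} + \sqrt{-23934 - 3786}}}{8} = \frac{\sqrt{\left(\left(-37\right) \frac{1}{77} - 82\right)^{2} + \sqrt{-27720}}}{8} = \frac{\sqrt{\left(- \frac{37}{77} - 82\right)^{2} + 6 i \sqrt{770}}}{8} = \frac{\sqrt{\left(- \frac{6351}{77}\right)^{2} + 6 i \sqrt{770}}}{8} = \frac{\sqrt{\frac{40335201}{5929} + 6 i \sqrt{770}}}{8} \approx 10.311 + 0.12615 i$)
$r = -37224$
$\frac{1}{J + r} = \frac{1}{\frac{\sqrt{40335201 + 35574 i \sqrt{770}}}{616} - 37224} = \frac{1}{-37224 + \frac{\sqrt{40335201 + 35574 i \sqrt{770}}}{616}}$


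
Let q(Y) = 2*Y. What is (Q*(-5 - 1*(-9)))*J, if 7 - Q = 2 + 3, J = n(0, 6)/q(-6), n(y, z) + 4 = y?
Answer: 8/3 ≈ 2.6667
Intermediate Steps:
n(y, z) = -4 + y
J = ⅓ (J = (-4 + 0)/((2*(-6))) = -4/(-12) = -4*(-1/12) = ⅓ ≈ 0.33333)
Q = 2 (Q = 7 - (2 + 3) = 7 - 1*5 = 7 - 5 = 2)
(Q*(-5 - 1*(-9)))*J = (2*(-5 - 1*(-9)))*(⅓) = (2*(-5 + 9))*(⅓) = (2*4)*(⅓) = 8*(⅓) = 8/3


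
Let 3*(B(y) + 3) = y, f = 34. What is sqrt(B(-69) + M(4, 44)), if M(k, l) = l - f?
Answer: 4*I ≈ 4.0*I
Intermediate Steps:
B(y) = -3 + y/3
M(k, l) = -34 + l (M(k, l) = l - 1*34 = l - 34 = -34 + l)
sqrt(B(-69) + M(4, 44)) = sqrt((-3 + (1/3)*(-69)) + (-34 + 44)) = sqrt((-3 - 23) + 10) = sqrt(-26 + 10) = sqrt(-16) = 4*I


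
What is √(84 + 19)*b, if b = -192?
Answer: -192*√103 ≈ -1948.6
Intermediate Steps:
√(84 + 19)*b = √(84 + 19)*(-192) = √103*(-192) = -192*√103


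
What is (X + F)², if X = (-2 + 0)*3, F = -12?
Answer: 324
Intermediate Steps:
X = -6 (X = -2*3 = -6)
(X + F)² = (-6 - 12)² = (-18)² = 324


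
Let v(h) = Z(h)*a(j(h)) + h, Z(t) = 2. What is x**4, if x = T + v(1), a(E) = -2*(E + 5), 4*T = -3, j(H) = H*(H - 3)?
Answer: 4879681/256 ≈ 19061.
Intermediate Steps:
j(H) = H*(-3 + H)
T = -3/4 (T = (1/4)*(-3) = -3/4 ≈ -0.75000)
a(E) = -10 - 2*E (a(E) = -2*(5 + E) = -10 - 2*E)
v(h) = -20 + h - 4*h*(-3 + h) (v(h) = 2*(-10 - 2*h*(-3 + h)) + h = (-20 - 4*h*(-3 + h)) + h = -20 + h - 4*h*(-3 + h))
x = -47/4 (x = -3/4 + (-20 + 1 - 4*1*(-3 + 1)) = -3/4 + (-20 + 1 - 4*1*(-2)) = -3/4 + (-20 + 1 + 8) = -3/4 - 11 = -47/4 ≈ -11.750)
x**4 = (-47/4)**4 = 4879681/256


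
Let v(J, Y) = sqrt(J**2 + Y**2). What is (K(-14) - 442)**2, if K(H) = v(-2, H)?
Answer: 195564 - 8840*sqrt(2) ≈ 1.8306e+5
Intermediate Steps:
K(H) = sqrt(4 + H**2) (K(H) = sqrt((-2)**2 + H**2) = sqrt(4 + H**2))
(K(-14) - 442)**2 = (sqrt(4 + (-14)**2) - 442)**2 = (sqrt(4 + 196) - 442)**2 = (sqrt(200) - 442)**2 = (10*sqrt(2) - 442)**2 = (-442 + 10*sqrt(2))**2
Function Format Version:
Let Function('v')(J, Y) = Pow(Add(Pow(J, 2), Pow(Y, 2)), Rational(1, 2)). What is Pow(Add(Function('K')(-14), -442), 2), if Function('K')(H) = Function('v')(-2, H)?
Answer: Add(195564, Mul(-8840, Pow(2, Rational(1, 2)))) ≈ 1.8306e+5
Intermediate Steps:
Function('K')(H) = Pow(Add(4, Pow(H, 2)), Rational(1, 2)) (Function('K')(H) = Pow(Add(Pow(-2, 2), Pow(H, 2)), Rational(1, 2)) = Pow(Add(4, Pow(H, 2)), Rational(1, 2)))
Pow(Add(Function('K')(-14), -442), 2) = Pow(Add(Pow(Add(4, Pow(-14, 2)), Rational(1, 2)), -442), 2) = Pow(Add(Pow(Add(4, 196), Rational(1, 2)), -442), 2) = Pow(Add(Pow(200, Rational(1, 2)), -442), 2) = Pow(Add(Mul(10, Pow(2, Rational(1, 2))), -442), 2) = Pow(Add(-442, Mul(10, Pow(2, Rational(1, 2)))), 2)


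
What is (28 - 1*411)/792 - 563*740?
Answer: -329963423/792 ≈ -4.1662e+5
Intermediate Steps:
(28 - 1*411)/792 - 563*740 = (28 - 411)*(1/792) - 416620 = -383*1/792 - 416620 = -383/792 - 416620 = -329963423/792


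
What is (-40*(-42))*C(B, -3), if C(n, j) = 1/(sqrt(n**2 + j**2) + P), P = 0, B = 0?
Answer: 560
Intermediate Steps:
C(n, j) = 1/sqrt(j**2 + n**2) (C(n, j) = 1/(sqrt(n**2 + j**2) + 0) = 1/(sqrt(j**2 + n**2) + 0) = 1/(sqrt(j**2 + n**2)) = 1/sqrt(j**2 + n**2))
(-40*(-42))*C(B, -3) = (-40*(-42))/sqrt((-3)**2 + 0**2) = 1680/sqrt(9 + 0) = 1680/sqrt(9) = 1680*(1/3) = 560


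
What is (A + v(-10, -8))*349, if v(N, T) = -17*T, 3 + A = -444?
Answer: -108539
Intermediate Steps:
A = -447 (A = -3 - 444 = -447)
(A + v(-10, -8))*349 = (-447 - 17*(-8))*349 = (-447 + 136)*349 = -311*349 = -108539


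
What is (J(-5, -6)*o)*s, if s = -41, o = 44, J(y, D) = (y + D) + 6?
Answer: 9020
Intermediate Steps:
J(y, D) = 6 + D + y (J(y, D) = (D + y) + 6 = 6 + D + y)
(J(-5, -6)*o)*s = ((6 - 6 - 5)*44)*(-41) = -5*44*(-41) = -220*(-41) = 9020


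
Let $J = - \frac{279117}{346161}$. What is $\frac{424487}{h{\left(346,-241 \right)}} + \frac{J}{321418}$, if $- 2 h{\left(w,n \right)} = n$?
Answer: $\frac{31486288195983685}{8938077562606} \approx 3522.7$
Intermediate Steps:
$h{\left(w,n \right)} = - \frac{n}{2}$
$J = - \frac{93039}{115387}$ ($J = \left(-279117\right) \frac{1}{346161} = - \frac{93039}{115387} \approx -0.80632$)
$\frac{424487}{h{\left(346,-241 \right)}} + \frac{J}{321418} = \frac{424487}{\left(- \frac{1}{2}\right) \left(-241\right)} - \frac{93039}{115387 \cdot 321418} = \frac{424487}{\frac{241}{2}} - \frac{93039}{37087458766} = 424487 \cdot \frac{2}{241} - \frac{93039}{37087458766} = \frac{848974}{241} - \frac{93039}{37087458766} = \frac{31486288195983685}{8938077562606}$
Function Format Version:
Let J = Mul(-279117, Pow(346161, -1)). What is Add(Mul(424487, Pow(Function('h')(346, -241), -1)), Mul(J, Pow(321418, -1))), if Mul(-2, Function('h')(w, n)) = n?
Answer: Rational(31486288195983685, 8938077562606) ≈ 3522.7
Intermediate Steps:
Function('h')(w, n) = Mul(Rational(-1, 2), n)
J = Rational(-93039, 115387) (J = Mul(-279117, Rational(1, 346161)) = Rational(-93039, 115387) ≈ -0.80632)
Add(Mul(424487, Pow(Function('h')(346, -241), -1)), Mul(J, Pow(321418, -1))) = Add(Mul(424487, Pow(Mul(Rational(-1, 2), -241), -1)), Mul(Rational(-93039, 115387), Pow(321418, -1))) = Add(Mul(424487, Pow(Rational(241, 2), -1)), Mul(Rational(-93039, 115387), Rational(1, 321418))) = Add(Mul(424487, Rational(2, 241)), Rational(-93039, 37087458766)) = Add(Rational(848974, 241), Rational(-93039, 37087458766)) = Rational(31486288195983685, 8938077562606)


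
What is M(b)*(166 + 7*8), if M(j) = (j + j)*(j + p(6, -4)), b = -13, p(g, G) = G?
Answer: 98124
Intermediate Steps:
M(j) = 2*j*(-4 + j) (M(j) = (j + j)*(j - 4) = (2*j)*(-4 + j) = 2*j*(-4 + j))
M(b)*(166 + 7*8) = (2*(-13)*(-4 - 13))*(166 + 7*8) = (2*(-13)*(-17))*(166 + 56) = 442*222 = 98124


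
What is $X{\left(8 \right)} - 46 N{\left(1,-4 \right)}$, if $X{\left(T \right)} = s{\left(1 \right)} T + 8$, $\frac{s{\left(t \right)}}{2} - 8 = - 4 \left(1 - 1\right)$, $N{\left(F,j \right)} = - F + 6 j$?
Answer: $1286$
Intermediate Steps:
$s{\left(t \right)} = 16$ ($s{\left(t \right)} = 16 + 2 \left(- 4 \left(1 - 1\right)\right) = 16 + 2 \left(\left(-4\right) 0\right) = 16 + 2 \cdot 0 = 16 + 0 = 16$)
$X{\left(T \right)} = 8 + 16 T$ ($X{\left(T \right)} = 16 T + 8 = 8 + 16 T$)
$X{\left(8 \right)} - 46 N{\left(1,-4 \right)} = \left(8 + 16 \cdot 8\right) - 46 \left(\left(-1\right) 1 + 6 \left(-4\right)\right) = \left(8 + 128\right) - 46 \left(-1 - 24\right) = 136 - -1150 = 136 + 1150 = 1286$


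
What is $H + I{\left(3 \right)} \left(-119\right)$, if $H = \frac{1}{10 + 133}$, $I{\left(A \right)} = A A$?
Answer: $- \frac{153152}{143} \approx -1071.0$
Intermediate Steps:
$I{\left(A \right)} = A^{2}$
$H = \frac{1}{143} \approx 0.006993$
$H + I{\left(3 \right)} \left(-119\right) = \frac{1}{143} + 3^{2} \left(-119\right) = \frac{1}{143} + 9 \left(-119\right) = \frac{1}{143} - 1071 = - \frac{153152}{143}$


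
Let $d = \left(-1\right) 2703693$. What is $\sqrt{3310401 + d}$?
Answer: $6 \sqrt{16853} \approx 778.92$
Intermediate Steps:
$d = -2703693$
$\sqrt{3310401 + d} = \sqrt{3310401 - 2703693} = \sqrt{606708} = 6 \sqrt{16853}$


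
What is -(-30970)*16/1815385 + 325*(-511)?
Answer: -60297913671/363077 ≈ -1.6607e+5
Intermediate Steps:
-(-30970)*16/1815385 + 325*(-511) = -6194*(-80)*(1/1815385) - 166075 = 495520*(1/1815385) - 166075 = 99104/363077 - 166075 = -60297913671/363077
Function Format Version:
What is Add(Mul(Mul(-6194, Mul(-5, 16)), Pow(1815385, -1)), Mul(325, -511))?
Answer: Rational(-60297913671, 363077) ≈ -1.6607e+5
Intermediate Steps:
Add(Mul(Mul(-6194, Mul(-5, 16)), Pow(1815385, -1)), Mul(325, -511)) = Add(Mul(Mul(-6194, -80), Rational(1, 1815385)), -166075) = Add(Mul(495520, Rational(1, 1815385)), -166075) = Add(Rational(99104, 363077), -166075) = Rational(-60297913671, 363077)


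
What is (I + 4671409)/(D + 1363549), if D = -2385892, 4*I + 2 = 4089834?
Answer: -5693867/1022343 ≈ -5.5694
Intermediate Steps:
I = 1022458 (I = -1/2 + (1/4)*4089834 = -1/2 + 2044917/2 = 1022458)
(I + 4671409)/(D + 1363549) = (1022458 + 4671409)/(-2385892 + 1363549) = 5693867/(-1022343) = 5693867*(-1/1022343) = -5693867/1022343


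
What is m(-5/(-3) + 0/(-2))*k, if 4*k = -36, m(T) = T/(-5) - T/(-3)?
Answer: -2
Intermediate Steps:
m(T) = 2*T/15 (m(T) = T*(-⅕) - T*(-⅓) = -T/5 + T/3 = 2*T/15)
k = -9 (k = (¼)*(-36) = -9)
m(-5/(-3) + 0/(-2))*k = (2*(-5/(-3) + 0/(-2))/15)*(-9) = (2*(-5*(-⅓) + 0*(-½))/15)*(-9) = (2*(5/3 + 0)/15)*(-9) = ((2/15)*(5/3))*(-9) = (2/9)*(-9) = -2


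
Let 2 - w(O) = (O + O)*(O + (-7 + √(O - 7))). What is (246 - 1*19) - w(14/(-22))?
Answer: 28401/121 - 28*I*√231/121 ≈ 234.72 - 3.5171*I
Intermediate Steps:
w(O) = 2 - 2*O*(-7 + O + √(-7 + O)) (w(O) = 2 - (O + O)*(O + (-7 + √(O - 7))) = 2 - 2*O*(O + (-7 + √(-7 + O))) = 2 - 2*O*(-7 + O + √(-7 + O)))
(246 - 1*19) - w(14/(-22)) = (246 - 1*19) - (2 - 2*(14/(-22))² + 14*(14/(-22)) - 2*14/(-22)*√(-7 + 14/(-22))) = (246 - 19) - (2 - 2*(14*(-1/22))² + 14*(14*(-1/22)) - 2*14*(-1/22)*√(-7 + 14*(-1/22))) = 227 - (2 - 2*(-7/11)² + 14*(-7/11) - 2*(-7/11)*√(-7 - 7/11)) = 227 - (2 - 2*49/121 - 98/11 - 2*(-7/11)*√(-84/11)) = 227 - (2 - 98/121 - 98/11 - 2*(-7/11)*2*I*√231/11) = 227 - (2 - 98/121 - 98/11 + 28*I*√231/121) = 227 - (-934/121 + 28*I*√231/121) = 227 + (934/121 - 28*I*√231/121) = 28401/121 - 28*I*√231/121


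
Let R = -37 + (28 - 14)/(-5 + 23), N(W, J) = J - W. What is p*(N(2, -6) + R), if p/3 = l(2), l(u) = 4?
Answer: -1592/3 ≈ -530.67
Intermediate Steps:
R = -326/9 (R = -37 + 14/18 = -37 + 14*(1/18) = -37 + 7/9 = -326/9 ≈ -36.222)
p = 12 (p = 3*4 = 12)
p*(N(2, -6) + R) = 12*((-6 - 1*2) - 326/9) = 12*((-6 - 2) - 326/9) = 12*(-8 - 326/9) = 12*(-398/9) = -1592/3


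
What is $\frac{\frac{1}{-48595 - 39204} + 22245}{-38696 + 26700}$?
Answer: $- \frac{976544377}{526618402} \approx -1.8544$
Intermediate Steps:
$\frac{\frac{1}{-48595 - 39204} + 22245}{-38696 + 26700} = \frac{\frac{1}{-87799} + 22245}{-11996} = \left(- \frac{1}{87799} + 22245\right) \left(- \frac{1}{11996}\right) = \frac{1953088754}{87799} \left(- \frac{1}{11996}\right) = - \frac{976544377}{526618402}$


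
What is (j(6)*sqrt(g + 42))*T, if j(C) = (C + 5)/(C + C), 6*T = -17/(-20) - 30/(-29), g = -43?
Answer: 12023*I/41760 ≈ 0.28791*I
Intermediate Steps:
T = 1093/3480 (T = (-17/(-20) - 30/(-29))/6 = (-17*(-1/20) - 30*(-1/29))/6 = (17/20 + 30/29)/6 = (1/6)*(1093/580) = 1093/3480 ≈ 0.31408)
j(C) = (5 + C)/(2*C) (j(C) = (5 + C)/((2*C)) = (5 + C)*(1/(2*C)) = (5 + C)/(2*C))
(j(6)*sqrt(g + 42))*T = (((1/2)*(5 + 6)/6)*sqrt(-43 + 42))*(1093/3480) = (((1/2)*(1/6)*11)*sqrt(-1))*(1093/3480) = (11*I/12)*(1093/3480) = 12023*I/41760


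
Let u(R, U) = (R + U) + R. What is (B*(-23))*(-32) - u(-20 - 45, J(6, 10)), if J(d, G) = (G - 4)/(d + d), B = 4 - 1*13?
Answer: -12989/2 ≈ -6494.5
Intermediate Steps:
B = -9 (B = 4 - 13 = -9)
J(d, G) = (-4 + G)/(2*d) (J(d, G) = (-4 + G)/((2*d)) = (-4 + G)*(1/(2*d)) = (-4 + G)/(2*d))
u(R, U) = U + 2*R
(B*(-23))*(-32) - u(-20 - 45, J(6, 10)) = -9*(-23)*(-32) - ((1/2)*(-4 + 10)/6 + 2*(-20 - 45)) = 207*(-32) - ((1/2)*(1/6)*6 + 2*(-65)) = -6624 - (1/2 - 130) = -6624 - 1*(-259/2) = -6624 + 259/2 = -12989/2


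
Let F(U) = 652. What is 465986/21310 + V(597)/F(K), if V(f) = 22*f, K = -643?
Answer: 145927103/3473530 ≈ 42.011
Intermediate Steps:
465986/21310 + V(597)/F(K) = 465986/21310 + (22*597)/652 = 465986*(1/21310) + 13134*(1/652) = 232993/10655 + 6567/326 = 145927103/3473530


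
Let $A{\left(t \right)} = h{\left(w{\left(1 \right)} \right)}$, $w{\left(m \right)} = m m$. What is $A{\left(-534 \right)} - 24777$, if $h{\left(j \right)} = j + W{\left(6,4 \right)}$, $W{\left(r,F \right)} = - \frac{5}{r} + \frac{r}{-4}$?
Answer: $- \frac{74335}{3} \approx -24778.0$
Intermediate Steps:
$W{\left(r,F \right)} = - \frac{5}{r} - \frac{r}{4}$ ($W{\left(r,F \right)} = - \frac{5}{r} + r \left(- \frac{1}{4}\right) = - \frac{5}{r} - \frac{r}{4}$)
$w{\left(m \right)} = m^{2}$
$h{\left(j \right)} = - \frac{7}{3} + j$ ($h{\left(j \right)} = j - \left(\frac{3}{2} + \frac{5}{6}\right) = j - \frac{7}{3} = - \frac{7}{3} + j$)
$A{\left(t \right)} = - \frac{4}{3}$ ($A{\left(t \right)} = - \frac{7}{3} + 1^{2} = - \frac{7}{3} + 1 = - \frac{4}{3}$)
$A{\left(-534 \right)} - 24777 = - \frac{4}{3} - 24777 = - \frac{74335}{3}$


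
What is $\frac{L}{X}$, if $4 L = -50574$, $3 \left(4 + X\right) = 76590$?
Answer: $- \frac{25287}{51052} \approx -0.49532$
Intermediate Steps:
$X = 25526$ ($X = -4 + \frac{1}{3} \cdot 76590 = -4 + 25530 = 25526$)
$L = - \frac{25287}{2}$ ($L = \frac{1}{4} \left(-50574\right) = - \frac{25287}{2} \approx -12644.0$)
$\frac{L}{X} = - \frac{25287}{2 \cdot 25526} = \left(- \frac{25287}{2}\right) \frac{1}{25526} = - \frac{25287}{51052}$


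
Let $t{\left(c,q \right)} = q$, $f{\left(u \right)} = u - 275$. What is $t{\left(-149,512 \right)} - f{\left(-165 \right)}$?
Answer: $952$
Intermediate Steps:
$f{\left(u \right)} = -275 + u$ ($f{\left(u \right)} = u - 275 = -275 + u$)
$t{\left(-149,512 \right)} - f{\left(-165 \right)} = 512 - \left(-275 - 165\right) = 512 - -440 = 512 + 440 = 952$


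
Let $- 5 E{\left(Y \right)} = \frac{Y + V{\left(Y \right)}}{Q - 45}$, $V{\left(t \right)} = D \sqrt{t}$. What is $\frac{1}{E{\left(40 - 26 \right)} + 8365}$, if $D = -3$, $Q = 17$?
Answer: $\frac{2342228}{19592971441} + \frac{6 \sqrt{14}}{19592971441} \approx 0.00011955$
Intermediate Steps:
$V{\left(t \right)} = - 3 \sqrt{t}$
$E{\left(Y \right)} = - \frac{3 \sqrt{Y}}{140} + \frac{Y}{140}$ ($E{\left(Y \right)} = - \frac{\left(Y - 3 \sqrt{Y}\right) \frac{1}{17 - 45}}{5} = - \frac{\left(Y - 3 \sqrt{Y}\right) \frac{1}{-28}}{5} = - \frac{\left(Y - 3 \sqrt{Y}\right) \left(- \frac{1}{28}\right)}{5} = - \frac{- \frac{Y}{28} + \frac{3 \sqrt{Y}}{28}}{5} = - \frac{3 \sqrt{Y}}{140} + \frac{Y}{140}$)
$\frac{1}{E{\left(40 - 26 \right)} + 8365} = \frac{1}{\left(- \frac{3 \sqrt{40 - 26}}{140} + \frac{40 - 26}{140}\right) + 8365} = \frac{1}{\left(- \frac{3 \sqrt{14}}{140} + \frac{1}{140} \cdot 14\right) + 8365} = \frac{1}{\left(- \frac{3 \sqrt{14}}{140} + \frac{1}{10}\right) + 8365} = \frac{1}{\left(\frac{1}{10} - \frac{3 \sqrt{14}}{140}\right) + 8365} = \frac{1}{\frac{83651}{10} - \frac{3 \sqrt{14}}{140}}$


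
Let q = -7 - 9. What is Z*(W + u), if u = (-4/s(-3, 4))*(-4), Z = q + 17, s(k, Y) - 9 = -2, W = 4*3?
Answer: 100/7 ≈ 14.286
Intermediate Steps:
W = 12
s(k, Y) = 7 (s(k, Y) = 9 - 2 = 7)
q = -16
Z = 1 (Z = -16 + 17 = 1)
u = 16/7 (u = (-4/7)*(-4) = ((⅐)*(-4))*(-4) = -4/7*(-4) = 16/7 ≈ 2.2857)
Z*(W + u) = 1*(12 + 16/7) = 1*(100/7) = 100/7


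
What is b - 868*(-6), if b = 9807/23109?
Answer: 40120493/7703 ≈ 5208.4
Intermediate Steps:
b = 3269/7703 (b = 9807*(1/23109) = 3269/7703 ≈ 0.42438)
b - 868*(-6) = 3269/7703 - 868*(-6) = 3269/7703 + 5208 = 40120493/7703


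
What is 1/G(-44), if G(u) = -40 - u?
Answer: ¼ ≈ 0.25000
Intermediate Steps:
1/G(-44) = 1/(-40 - 1*(-44)) = 1/(-40 + 44) = 1/4 = ¼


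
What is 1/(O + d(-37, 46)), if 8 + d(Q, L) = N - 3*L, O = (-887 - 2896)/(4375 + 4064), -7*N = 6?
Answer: -203/29903 ≈ -0.0067886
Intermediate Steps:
N = -6/7 (N = -1/7*6 = -6/7 ≈ -0.85714)
O = -13/29 (O = -3783/8439 = -3783*1/8439 = -13/29 ≈ -0.44828)
d(Q, L) = -62/7 - 3*L (d(Q, L) = -8 + (-6/7 - 3*L) = -62/7 - 3*L)
1/(O + d(-37, 46)) = 1/(-13/29 + (-62/7 - 3*46)) = 1/(-13/29 + (-62/7 - 138)) = 1/(-13/29 - 1028/7) = 1/(-29903/203) = -203/29903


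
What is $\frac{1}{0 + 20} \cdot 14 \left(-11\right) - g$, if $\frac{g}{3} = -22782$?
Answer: $\frac{683383}{10} \approx 68338.0$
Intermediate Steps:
$g = -68346$ ($g = 3 \left(-22782\right) = -68346$)
$\frac{1}{0 + 20} \cdot 14 \left(-11\right) - g = \frac{1}{0 + 20} \cdot 14 \left(-11\right) - -68346 = \frac{1}{20} \cdot 14 \left(-11\right) + 68346 = \frac{7}{10} \left(-11\right) + 68346 = - \frac{77}{10} + 68346 = \frac{683383}{10}$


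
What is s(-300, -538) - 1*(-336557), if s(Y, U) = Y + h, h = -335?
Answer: 335922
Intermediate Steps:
s(Y, U) = -335 + Y (s(Y, U) = Y - 335 = -335 + Y)
s(-300, -538) - 1*(-336557) = (-335 - 300) - 1*(-336557) = -635 + 336557 = 335922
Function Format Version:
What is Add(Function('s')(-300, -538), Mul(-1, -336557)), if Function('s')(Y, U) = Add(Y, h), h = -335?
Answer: 335922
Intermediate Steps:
Function('s')(Y, U) = Add(-335, Y) (Function('s')(Y, U) = Add(Y, -335) = Add(-335, Y))
Add(Function('s')(-300, -538), Mul(-1, -336557)) = Add(Add(-335, -300), Mul(-1, -336557)) = Add(-635, 336557) = 335922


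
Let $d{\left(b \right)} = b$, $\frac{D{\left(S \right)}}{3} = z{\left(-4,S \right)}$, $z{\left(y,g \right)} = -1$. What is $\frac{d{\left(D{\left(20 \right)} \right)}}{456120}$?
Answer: $- \frac{1}{152040} \approx -6.5772 \cdot 10^{-6}$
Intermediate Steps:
$D{\left(S \right)} = -3$ ($D{\left(S \right)} = 3 \left(-1\right) = -3$)
$\frac{d{\left(D{\left(20 \right)} \right)}}{456120} = - \frac{3}{456120} = \left(-3\right) \frac{1}{456120} = - \frac{1}{152040}$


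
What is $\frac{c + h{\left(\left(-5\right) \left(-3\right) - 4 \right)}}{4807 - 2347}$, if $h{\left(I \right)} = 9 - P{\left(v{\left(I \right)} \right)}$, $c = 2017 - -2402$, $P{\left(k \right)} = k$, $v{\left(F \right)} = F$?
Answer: $\frac{4417}{2460} \approx 1.7955$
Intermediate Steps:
$c = 4419$ ($c = 2017 + 2402 = 4419$)
$h{\left(I \right)} = 9 - I$
$\frac{c + h{\left(\left(-5\right) \left(-3\right) - 4 \right)}}{4807 - 2347} = \frac{4419 + \left(9 - \left(\left(-5\right) \left(-3\right) - 4\right)\right)}{4807 - 2347} = \frac{4419 + \left(9 - \left(15 - 4\right)\right)}{2460} = \left(4419 + \left(9 - 11\right)\right) \frac{1}{2460} = \left(4419 - 2\right) \frac{1}{2460} = 4417 \cdot \frac{1}{2460} = \frac{4417}{2460}$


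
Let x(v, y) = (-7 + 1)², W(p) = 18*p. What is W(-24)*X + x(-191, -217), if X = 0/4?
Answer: 36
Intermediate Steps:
x(v, y) = 36 (x(v, y) = (-6)² = 36)
X = 0 (X = 0*(¼) = 0)
W(-24)*X + x(-191, -217) = (18*(-24))*0 + 36 = -432*0 + 36 = 0 + 36 = 36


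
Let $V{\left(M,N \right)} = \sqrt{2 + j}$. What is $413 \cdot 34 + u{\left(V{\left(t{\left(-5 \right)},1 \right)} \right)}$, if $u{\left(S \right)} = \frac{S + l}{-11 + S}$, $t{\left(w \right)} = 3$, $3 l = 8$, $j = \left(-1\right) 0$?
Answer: $\frac{5012900}{357} - \frac{41 \sqrt{2}}{357} \approx 14042.0$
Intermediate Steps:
$j = 0$
$l = \frac{8}{3}$ ($l = \frac{1}{3} \cdot 8 = \frac{8}{3} \approx 2.6667$)
$V{\left(M,N \right)} = \sqrt{2}$ ($V{\left(M,N \right)} = \sqrt{2 + 0} = \sqrt{2}$)
$u{\left(S \right)} = \frac{\frac{8}{3} + S}{-11 + S}$ ($u{\left(S \right)} = \frac{S + \frac{8}{3}}{-11 + S} = \frac{\frac{8}{3} + S}{-11 + S}$)
$413 \cdot 34 + u{\left(V{\left(t{\left(-5 \right)},1 \right)} \right)} = 413 \cdot 34 + \frac{\frac{8}{3} + \sqrt{2}}{-11 + \sqrt{2}} = 14042 + \frac{\frac{8}{3} + \sqrt{2}}{-11 + \sqrt{2}}$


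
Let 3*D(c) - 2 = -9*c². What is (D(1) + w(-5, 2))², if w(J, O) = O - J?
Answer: 196/9 ≈ 21.778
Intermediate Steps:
D(c) = ⅔ - 3*c² (D(c) = ⅔ + (-9*c²)/3 = ⅔ - 3*c²)
(D(1) + w(-5, 2))² = ((⅔ - 3*1²) + (2 - 1*(-5)))² = ((⅔ - 3*1) + (2 + 5))² = ((⅔ - 3) + 7)² = (-7/3 + 7)² = (14/3)² = 196/9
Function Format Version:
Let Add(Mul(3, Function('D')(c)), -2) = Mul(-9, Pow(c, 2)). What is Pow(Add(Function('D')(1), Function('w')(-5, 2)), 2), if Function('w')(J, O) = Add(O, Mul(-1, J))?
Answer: Rational(196, 9) ≈ 21.778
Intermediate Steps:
Function('D')(c) = Add(Rational(2, 3), Mul(-3, Pow(c, 2))) (Function('D')(c) = Add(Rational(2, 3), Mul(Rational(1, 3), Mul(-9, Pow(c, 2)))) = Add(Rational(2, 3), Mul(-3, Pow(c, 2))))
Pow(Add(Function('D')(1), Function('w')(-5, 2)), 2) = Pow(Add(Add(Rational(2, 3), Mul(-3, Pow(1, 2))), Add(2, Mul(-1, -5))), 2) = Pow(Add(Add(Rational(2, 3), Mul(-3, 1)), Add(2, 5)), 2) = Pow(Add(Add(Rational(2, 3), -3), 7), 2) = Pow(Add(Rational(-7, 3), 7), 2) = Pow(Rational(14, 3), 2) = Rational(196, 9)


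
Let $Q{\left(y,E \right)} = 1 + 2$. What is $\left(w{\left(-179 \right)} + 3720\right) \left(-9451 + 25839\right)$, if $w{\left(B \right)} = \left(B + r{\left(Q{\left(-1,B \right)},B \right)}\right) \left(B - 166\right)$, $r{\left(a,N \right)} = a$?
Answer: $1056042720$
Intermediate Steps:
$Q{\left(y,E \right)} = 3$
$w{\left(B \right)} = \left(-166 + B\right) \left(3 + B\right)$ ($w{\left(B \right)} = \left(B + 3\right) \left(B - 166\right) = \left(3 + B\right) \left(-166 + B\right) = \left(-166 + B\right) \left(3 + B\right)$)
$\left(w{\left(-179 \right)} + 3720\right) \left(-9451 + 25839\right) = \left(\left(-498 + \left(-179\right)^{2} - -29177\right) + 3720\right) \left(-9451 + 25839\right) = \left(\left(-498 + 32041 + 29177\right) + 3720\right) 16388 = \left(60720 + 3720\right) 16388 = 64440 \cdot 16388 = 1056042720$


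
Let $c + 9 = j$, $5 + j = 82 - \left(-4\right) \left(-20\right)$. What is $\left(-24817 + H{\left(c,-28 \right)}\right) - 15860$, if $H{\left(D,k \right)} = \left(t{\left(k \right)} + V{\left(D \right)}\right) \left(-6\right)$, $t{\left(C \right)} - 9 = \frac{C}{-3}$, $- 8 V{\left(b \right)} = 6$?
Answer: $- \frac{81565}{2} \approx -40783.0$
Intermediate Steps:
$V{\left(b \right)} = - \frac{3}{4}$ ($V{\left(b \right)} = \left(- \frac{1}{8}\right) 6 = - \frac{3}{4}$)
$t{\left(C \right)} = 9 - \frac{C}{3}$ ($t{\left(C \right)} = 9 + \frac{C}{-3} = 9 + C \left(- \frac{1}{3}\right) = 9 - \frac{C}{3}$)
$j = -3$ ($j = -5 + \left(82 - \left(-4\right) \left(-20\right)\right) = -5 + \left(82 - 80\right) = -5 + 2 = -3$)
$c = -12$ ($c = -9 - 3 = -12$)
$H{\left(D,k \right)} = - \frac{99}{2} + 2 k$ ($H{\left(D,k \right)} = \left(\left(9 - \frac{k}{3}\right) - \frac{3}{4}\right) \left(-6\right) = \left(\frac{33}{4} - \frac{k}{3}\right) \left(-6\right) = - \frac{99}{2} + 2 k$)
$\left(-24817 + H{\left(c,-28 \right)}\right) - 15860 = \left(-24817 + \left(- \frac{99}{2} + 2 \left(-28\right)\right)\right) - 15860 = \left(-24817 - \frac{211}{2}\right) - 15860 = - \frac{49845}{2} - 15860 = - \frac{81565}{2}$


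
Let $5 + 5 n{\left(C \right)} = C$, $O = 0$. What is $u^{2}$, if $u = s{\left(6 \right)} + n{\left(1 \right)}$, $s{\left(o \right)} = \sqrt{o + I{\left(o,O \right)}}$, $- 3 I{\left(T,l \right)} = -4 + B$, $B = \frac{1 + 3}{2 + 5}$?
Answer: $\frac{1362}{175} - \frac{8 \sqrt{14}}{7} \approx 3.5067$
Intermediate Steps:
$n{\left(C \right)} = -1 + \frac{C}{5}$
$B = \frac{4}{7} \approx 0.57143$
$I{\left(T,l \right)} = \frac{8}{7}$ ($I{\left(T,l \right)} = - \frac{-4 + \frac{4}{7}}{3} = \left(- \frac{1}{3}\right) \left(- \frac{24}{7}\right) = \frac{8}{7}$)
$s{\left(o \right)} = \sqrt{\frac{8}{7} + o}$ ($s{\left(o \right)} = \sqrt{o + \frac{8}{7}} = \sqrt{\frac{8}{7} + o}$)
$u = - \frac{4}{5} + \frac{5 \sqrt{14}}{7}$ ($u = \frac{\sqrt{56 + 49 \cdot 6}}{7} + \left(-1 + \frac{1}{5} \cdot 1\right) = \frac{\sqrt{56 + 294}}{7} + \left(-1 + \frac{1}{5}\right) = \frac{\sqrt{350}}{7} - \frac{4}{5} = \frac{5 \sqrt{14}}{7} - \frac{4}{5} = - \frac{4}{5} + \frac{5 \sqrt{14}}{7} \approx 1.8726$)
$u^{2} = \left(- \frac{4}{5} + \frac{5 \sqrt{14}}{7}\right)^{2}$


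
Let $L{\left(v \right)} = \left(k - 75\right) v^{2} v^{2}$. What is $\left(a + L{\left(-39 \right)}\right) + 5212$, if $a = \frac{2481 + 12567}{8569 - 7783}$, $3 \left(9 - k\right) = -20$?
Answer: $- \frac{17980920466}{131} \approx -1.3726 \cdot 10^{8}$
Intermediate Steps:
$k = \frac{47}{3}$ ($k = 9 - - \frac{20}{3} = 9 + \frac{20}{3} = \frac{47}{3} \approx 15.667$)
$a = \frac{2508}{131}$ ($a = \frac{15048}{786} = 15048 \cdot \frac{1}{786} = \frac{2508}{131} \approx 19.145$)
$L{\left(v \right)} = - \frac{178 v^{4}}{3}$ ($L{\left(v \right)} = \left(\frac{47}{3} - 75\right) v^{2} v^{2} = - \frac{178 v^{2}}{3} v^{2} = - \frac{178 v^{4}}{3}$)
$\left(a + L{\left(-39 \right)}\right) + 5212 = \left(\frac{2508}{131} - \frac{178 \left(-39\right)^{4}}{3}\right) + 5212 = \left(\frac{2508}{131} - 137264166\right) + 5212 = - \frac{17981603238}{131} + 5212 = - \frac{17980920466}{131}$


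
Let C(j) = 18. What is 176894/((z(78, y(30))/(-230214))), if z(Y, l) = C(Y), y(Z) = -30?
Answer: -6787245886/3 ≈ -2.2624e+9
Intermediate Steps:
z(Y, l) = 18
176894/((z(78, y(30))/(-230214))) = 176894/((18/(-230214))) = 176894/((18*(-1/230214))) = 176894/(-3/38369) = 176894*(-38369/3) = -6787245886/3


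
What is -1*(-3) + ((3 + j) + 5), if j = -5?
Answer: 6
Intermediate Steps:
-1*(-3) + ((3 + j) + 5) = -1*(-3) + ((3 - 5) + 5) = 3 + (-2 + 5) = 3 + 3 = 6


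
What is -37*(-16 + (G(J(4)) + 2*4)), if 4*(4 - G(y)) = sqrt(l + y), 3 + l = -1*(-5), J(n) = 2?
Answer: 333/2 ≈ 166.50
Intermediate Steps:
l = 2 (l = -3 - 1*(-5) = -3 + 5 = 2)
G(y) = 4 - sqrt(2 + y)/4
-37*(-16 + (G(J(4)) + 2*4)) = -37*(-16 + ((4 - sqrt(2 + 2)/4) + 2*4)) = -37*(-16 + ((4 - sqrt(4)/4) + 8)) = -37*(-16 + ((4 - 1/4*2) + 8)) = -37*(-16 + ((4 - 1/2) + 8)) = -37*(-16 + (7/2 + 8)) = -37*(-16 + 23/2) = -37*(-9/2) = 333/2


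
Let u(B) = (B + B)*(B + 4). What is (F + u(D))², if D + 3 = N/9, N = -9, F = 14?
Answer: 196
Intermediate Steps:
D = -4 (D = -3 - 9/9 = -3 - 9*⅑ = -3 - 1 = -4)
u(B) = 2*B*(4 + B) (u(B) = (2*B)*(4 + B) = 2*B*(4 + B))
(F + u(D))² = (14 + 2*(-4)*(4 - 4))² = (14 + 2*(-4)*0)² = (14 + 0)² = 14² = 196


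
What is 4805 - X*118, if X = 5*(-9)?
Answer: 10115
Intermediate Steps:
X = -45
4805 - X*118 = 4805 - (-45)*118 = 4805 - 1*(-5310) = 4805 + 5310 = 10115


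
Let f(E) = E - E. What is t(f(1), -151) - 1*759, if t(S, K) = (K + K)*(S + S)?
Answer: -759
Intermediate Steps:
f(E) = 0
t(S, K) = 4*K*S (t(S, K) = (2*K)*(2*S) = 4*K*S)
t(f(1), -151) - 1*759 = 4*(-151)*0 - 1*759 = 0 - 759 = -759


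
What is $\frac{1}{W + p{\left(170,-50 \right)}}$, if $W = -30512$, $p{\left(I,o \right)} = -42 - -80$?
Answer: $- \frac{1}{30474} \approx -3.2815 \cdot 10^{-5}$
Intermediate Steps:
$p{\left(I,o \right)} = 38$ ($p{\left(I,o \right)} = -42 + 80 = 38$)
$\frac{1}{W + p{\left(170,-50 \right)}} = \frac{1}{-30512 + 38} = \frac{1}{-30474} = - \frac{1}{30474}$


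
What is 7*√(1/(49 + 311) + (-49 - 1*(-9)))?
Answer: 77*I*√1190/60 ≈ 44.27*I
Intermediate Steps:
7*√(1/(49 + 311) + (-49 - 1*(-9))) = 7*√(1/360 + (-49 + 9)) = 7*√(1/360 - 40) = 7*√(-14399/360) = 7*(11*I*√1190/60) = 77*I*√1190/60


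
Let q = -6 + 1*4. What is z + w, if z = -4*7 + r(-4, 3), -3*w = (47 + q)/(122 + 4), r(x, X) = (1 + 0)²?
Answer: -1139/42 ≈ -27.119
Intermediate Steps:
r(x, X) = 1 (r(x, X) = 1² = 1)
q = -2 (q = -6 + 4 = -2)
w = -5/42 (w = -(47 - 2)/(3*(122 + 4)) = -15/126 = -⅓*5/14 = -5/42 ≈ -0.11905)
z = -27 (z = -4*7 + 1 = -28 + 1 = -27)
z + w = -27 - 5/42 = -1139/42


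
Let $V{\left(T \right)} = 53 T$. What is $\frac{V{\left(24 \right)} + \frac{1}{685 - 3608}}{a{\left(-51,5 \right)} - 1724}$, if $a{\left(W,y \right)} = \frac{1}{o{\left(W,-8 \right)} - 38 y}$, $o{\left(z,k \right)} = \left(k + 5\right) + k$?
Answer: $- \frac{149465811}{202578515} \approx -0.73782$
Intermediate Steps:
$o{\left(z,k \right)} = 5 + 2 k$ ($o{\left(z,k \right)} = \left(5 + k\right) + k = 5 + 2 k$)
$a{\left(W,y \right)} = \frac{1}{-11 - 38 y}$ ($a{\left(W,y \right)} = \frac{1}{\left(5 + 2 \left(-8\right)\right) - 38 y} = \frac{1}{\left(5 - 16\right) - 38 y} = \frac{1}{-11 - 38 y}$)
$\frac{V{\left(24 \right)} + \frac{1}{685 - 3608}}{a{\left(-51,5 \right)} - 1724} = \frac{53 \cdot 24 + \frac{1}{685 - 3608}}{- \frac{1}{11 + 38 \cdot 5} - 1724} = \frac{1272 + \frac{1}{-2923}}{- \frac{1}{11 + 190} - 1724} = \frac{1272 - \frac{1}{2923}}{- \frac{1}{201} - 1724} = \frac{3718055}{2923 \left(\left(-1\right) \frac{1}{201} - 1724\right)} = \frac{3718055}{2923 \left(- \frac{1}{201} - 1724\right)} = \frac{3718055}{2923 \left(- \frac{346525}{201}\right)} = \frac{3718055}{2923} \left(- \frac{201}{346525}\right) = - \frac{149465811}{202578515}$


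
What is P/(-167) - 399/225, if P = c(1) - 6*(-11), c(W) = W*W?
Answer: -27236/12525 ≈ -2.1745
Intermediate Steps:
c(W) = W²
P = 67 (P = 1² - 6*(-11) = 1 + 66 = 67)
P/(-167) - 399/225 = 67/(-167) - 399/225 = 67*(-1/167) - 399*1/225 = -67/167 - 133/75 = -27236/12525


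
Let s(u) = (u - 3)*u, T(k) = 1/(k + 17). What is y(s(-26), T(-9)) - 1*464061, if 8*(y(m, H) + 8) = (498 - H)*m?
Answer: -13348617/32 ≈ -4.1714e+5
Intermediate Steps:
T(k) = 1/(17 + k)
s(u) = u*(-3 + u) (s(u) = (-3 + u)*u = u*(-3 + u))
y(m, H) = -8 + m*(498 - H)/8 (y(m, H) = -8 + ((498 - H)*m)/8 = -8 + (m*(498 - H))/8 = -8 + m*(498 - H)/8)
y(s(-26), T(-9)) - 1*464061 = (-8 + 249*(-26*(-3 - 26))/4 - (-26*(-3 - 26))/(8*(17 - 9))) - 1*464061 = (-8 + 249*(-26*(-29))/4 - ⅛*(-26*(-29))/8) - 464061 = (-8 + (249/4)*754 - ⅛*⅛*754) - 464061 = (-8 + 93873/2 - 377/32) - 464061 = 1501335/32 - 464061 = -13348617/32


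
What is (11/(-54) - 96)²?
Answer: 26988025/2916 ≈ 9255.2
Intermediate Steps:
(11/(-54) - 96)² = (11*(-1/54) - 96)² = (-11/54 - 96)² = (-5195/54)² = 26988025/2916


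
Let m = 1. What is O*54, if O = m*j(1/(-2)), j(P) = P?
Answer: -27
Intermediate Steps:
O = -½ (O = 1/(-2) = 1*(-½) = -½ ≈ -0.50000)
O*54 = -½*54 = -27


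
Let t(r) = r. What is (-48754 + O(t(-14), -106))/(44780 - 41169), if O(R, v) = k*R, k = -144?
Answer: -46738/3611 ≈ -12.943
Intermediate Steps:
O(R, v) = -144*R
(-48754 + O(t(-14), -106))/(44780 - 41169) = (-48754 - 144*(-14))/(44780 - 41169) = (-48754 + 2016)/3611 = -46738*1/3611 = -46738/3611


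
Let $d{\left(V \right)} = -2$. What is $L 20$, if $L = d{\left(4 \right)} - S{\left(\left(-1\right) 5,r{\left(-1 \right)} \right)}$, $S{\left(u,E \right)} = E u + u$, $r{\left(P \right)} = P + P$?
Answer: $-140$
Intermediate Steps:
$r{\left(P \right)} = 2 P$
$S{\left(u,E \right)} = u + E u$
$L = -7$ ($L = -2 - \left(-1\right) 5 \left(1 + 2 \left(-1\right)\right) = -2 - - 5 \left(1 - 2\right) = -2 - \left(-5\right) \left(-1\right) = -2 - 5 = -7$)
$L 20 = \left(-7\right) 20 = -140$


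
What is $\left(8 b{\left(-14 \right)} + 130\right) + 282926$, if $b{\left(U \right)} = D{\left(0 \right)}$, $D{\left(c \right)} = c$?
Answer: $283056$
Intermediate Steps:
$b{\left(U \right)} = 0$
$\left(8 b{\left(-14 \right)} + 130\right) + 282926 = \left(8 \cdot 0 + 130\right) + 282926 = \left(0 + 130\right) + 282926 = 130 + 282926 = 283056$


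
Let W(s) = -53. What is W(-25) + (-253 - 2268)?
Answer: -2574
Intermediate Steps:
W(-25) + (-253 - 2268) = -53 + (-253 - 2268) = -53 - 2521 = -2574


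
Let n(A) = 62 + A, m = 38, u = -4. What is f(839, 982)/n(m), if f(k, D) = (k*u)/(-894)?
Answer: 839/22350 ≈ 0.037539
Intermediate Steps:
f(k, D) = 2*k/447 (f(k, D) = (k*(-4))/(-894) = -4*k*(-1/894) = 2*k/447)
f(839, 982)/n(m) = ((2/447)*839)/(62 + 38) = (1678/447)/100 = (1678/447)*(1/100) = 839/22350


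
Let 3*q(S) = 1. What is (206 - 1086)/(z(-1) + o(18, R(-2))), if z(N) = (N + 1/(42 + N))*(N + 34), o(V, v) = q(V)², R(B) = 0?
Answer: 324720/11839 ≈ 27.428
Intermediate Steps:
q(S) = ⅓ (q(S) = (⅓)*1 = ⅓)
o(V, v) = ⅑ (o(V, v) = (⅓)² = ⅑)
z(N) = (34 + N)*(N + 1/(42 + N)) (z(N) = (N + 1/(42 + N))*(34 + N) = (34 + N)*(N + 1/(42 + N)))
(206 - 1086)/(z(-1) + o(18, R(-2))) = (206 - 1086)/((34 + (-1)³ + 76*(-1)² + 1429*(-1))/(42 - 1) + ⅑) = -880/((34 - 1 + 76*1 - 1429)/41 + ⅑) = -880/((34 - 1 + 76 - 1429)/41 + ⅑) = -880/((1/41)*(-1320) + ⅑) = -880/(-1320/41 + ⅑) = -880/(-11839/369) = -880*(-369/11839) = 324720/11839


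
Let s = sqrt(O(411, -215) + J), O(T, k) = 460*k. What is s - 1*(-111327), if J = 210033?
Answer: 111327 + sqrt(111133) ≈ 1.1166e+5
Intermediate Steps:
s = sqrt(111133) (s = sqrt(460*(-215) + 210033) = sqrt(-98900 + 210033) = sqrt(111133) ≈ 333.37)
s - 1*(-111327) = sqrt(111133) - 1*(-111327) = sqrt(111133) + 111327 = 111327 + sqrt(111133)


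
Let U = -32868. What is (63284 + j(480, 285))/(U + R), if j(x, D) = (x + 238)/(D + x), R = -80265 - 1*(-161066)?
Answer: 48412978/36668745 ≈ 1.3203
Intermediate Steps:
R = 80801 (R = -80265 + 161066 = 80801)
j(x, D) = (238 + x)/(D + x)
(63284 + j(480, 285))/(U + R) = (63284 + (238 + 480)/(285 + 480))/(-32868 + 80801) = (63284 + 718/765)/47933 = (63284 + (1/765)*718)*(1/47933) = (63284 + 718/765)*(1/47933) = (48412978/765)*(1/47933) = 48412978/36668745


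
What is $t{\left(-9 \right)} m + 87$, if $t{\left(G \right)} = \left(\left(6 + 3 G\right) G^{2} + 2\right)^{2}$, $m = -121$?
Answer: $-349278634$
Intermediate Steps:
$t{\left(G \right)} = \left(2 + G^{2} \left(6 + 3 G\right)\right)^{2}$ ($t{\left(G \right)} = \left(G^{2} \left(6 + 3 G\right) + 2\right)^{2} = \left(2 + G^{2} \left(6 + 3 G\right)\right)^{2}$)
$t{\left(-9 \right)} m + 87 = \left(2 + 3 \left(-9\right)^{3} + 6 \left(-9\right)^{2}\right)^{2} \left(-121\right) + 87 = \left(2 + 3 \left(-729\right) + 6 \cdot 81\right)^{2} \left(-121\right) + 87 = \left(2 - 2187 + 486\right)^{2} \left(-121\right) + 87 = \left(-1699\right)^{2} \left(-121\right) + 87 = 2886601 \left(-121\right) + 87 = -349278721 + 87 = -349278634$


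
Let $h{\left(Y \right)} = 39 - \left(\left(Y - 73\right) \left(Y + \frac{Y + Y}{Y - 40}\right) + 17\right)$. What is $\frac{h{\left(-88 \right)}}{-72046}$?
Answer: $\frac{8569}{44336} \approx 0.19327$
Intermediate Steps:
$h{\left(Y \right)} = 22 - \left(-73 + Y\right) \left(Y + \frac{2 Y}{-40 + Y}\right)$ ($h{\left(Y \right)} = 39 - \left(\left(-73 + Y\right) \left(Y + \frac{2 Y}{-40 + Y}\right) + 17\right) = 39 - \left(17 + \left(-73 + Y\right) \left(Y + \frac{2 Y}{-40 + Y}\right)\right) = 22 - \left(-73 + Y\right) \left(Y + \frac{2 Y}{-40 + Y}\right)$)
$\frac{h{\left(-88 \right)}}{-72046} = \frac{\frac{1}{-40 - 88} \left(-880 - \left(-88\right)^{3} - -242176 + 111 \left(-88\right)^{2}\right)}{-72046} = \frac{-880 - -681472 + 242176 + 111 \cdot 7744}{-128} \left(- \frac{1}{72046}\right) = - \frac{-880 + 681472 + 242176 + 859584}{128} \left(- \frac{1}{72046}\right) = \left(- \frac{1}{128}\right) 1782352 \left(- \frac{1}{72046}\right) = \left(- \frac{111397}{8}\right) \left(- \frac{1}{72046}\right) = \frac{8569}{44336}$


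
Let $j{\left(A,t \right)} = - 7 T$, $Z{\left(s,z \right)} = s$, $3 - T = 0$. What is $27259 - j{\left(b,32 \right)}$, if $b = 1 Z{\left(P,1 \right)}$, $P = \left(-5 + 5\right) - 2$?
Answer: $27280$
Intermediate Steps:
$T = 3$ ($T = 3 - 0 = 3 + 0 = 3$)
$P = -2$ ($P = 0 - 2 = -2$)
$b = -2$ ($b = 1 \left(-2\right) = -2$)
$j{\left(A,t \right)} = -21$ ($j{\left(A,t \right)} = \left(-7\right) 3 = -21$)
$27259 - j{\left(b,32 \right)} = 27259 - -21 = 27259 + 21 = 27280$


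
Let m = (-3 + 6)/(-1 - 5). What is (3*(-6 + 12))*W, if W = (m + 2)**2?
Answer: 81/2 ≈ 40.500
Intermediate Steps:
m = -1/2 (m = 3/(-6) = 3*(-1/6) = -1/2 ≈ -0.50000)
W = 9/4 (W = (-1/2 + 2)**2 = (3/2)**2 = 9/4 ≈ 2.2500)
(3*(-6 + 12))*W = (3*(-6 + 12))*(9/4) = (3*6)*(9/4) = 18*(9/4) = 81/2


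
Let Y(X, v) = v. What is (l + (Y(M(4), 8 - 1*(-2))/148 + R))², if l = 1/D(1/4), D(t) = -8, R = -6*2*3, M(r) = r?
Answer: 113912929/87616 ≈ 1300.1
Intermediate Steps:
R = -36 (R = -12*3 = -36)
l = -⅛ (l = 1/(-8) = -⅛ ≈ -0.12500)
(l + (Y(M(4), 8 - 1*(-2))/148 + R))² = (-⅛ + ((8 - 1*(-2))/148 - 36))² = (-⅛ + ((8 + 2)*(1/148) - 36))² = (-⅛ + (10*(1/148) - 36))² = (-⅛ + (5/74 - 36))² = (-⅛ - 2659/74)² = (-10673/296)² = 113912929/87616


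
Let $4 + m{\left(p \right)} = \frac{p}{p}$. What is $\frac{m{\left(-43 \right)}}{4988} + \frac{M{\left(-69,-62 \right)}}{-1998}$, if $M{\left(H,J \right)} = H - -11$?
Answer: $\frac{141655}{4983012} \approx 0.028428$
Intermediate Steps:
$M{\left(H,J \right)} = 11 + H$ ($M{\left(H,J \right)} = H + 11 = 11 + H$)
$m{\left(p \right)} = -3$ ($m{\left(p \right)} = -4 + \frac{p}{p} = -4 + 1 = -3$)
$\frac{m{\left(-43 \right)}}{4988} + \frac{M{\left(-69,-62 \right)}}{-1998} = - \frac{3}{4988} + \frac{11 - 69}{-1998} = \left(-3\right) \frac{1}{4988} - - \frac{29}{999} = - \frac{3}{4988} + \frac{29}{999} = \frac{141655}{4983012}$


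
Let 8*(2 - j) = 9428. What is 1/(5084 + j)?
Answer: 2/7815 ≈ 0.00025592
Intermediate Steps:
j = -2353/2 (j = 2 - ⅛*9428 = 2 - 2357/2 = -2353/2 ≈ -1176.5)
1/(5084 + j) = 1/(5084 - 2353/2) = 1/(7815/2) = 2/7815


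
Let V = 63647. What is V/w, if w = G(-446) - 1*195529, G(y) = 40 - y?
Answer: -63647/195043 ≈ -0.32632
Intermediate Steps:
w = -195043 (w = (40 - 1*(-446)) - 1*195529 = (40 + 446) - 195529 = 486 - 195529 = -195043)
V/w = 63647/(-195043) = 63647*(-1/195043) = -63647/195043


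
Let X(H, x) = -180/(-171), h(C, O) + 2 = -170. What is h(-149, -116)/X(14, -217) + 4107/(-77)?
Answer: -83444/385 ≈ -216.74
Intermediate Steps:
h(C, O) = -172 (h(C, O) = -2 - 170 = -172)
X(H, x) = 20/19 (X(H, x) = -180*(-1/171) = 20/19)
h(-149, -116)/X(14, -217) + 4107/(-77) = -172/20/19 + 4107/(-77) = -172*19/20 + 4107*(-1/77) = -817/5 - 4107/77 = -83444/385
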